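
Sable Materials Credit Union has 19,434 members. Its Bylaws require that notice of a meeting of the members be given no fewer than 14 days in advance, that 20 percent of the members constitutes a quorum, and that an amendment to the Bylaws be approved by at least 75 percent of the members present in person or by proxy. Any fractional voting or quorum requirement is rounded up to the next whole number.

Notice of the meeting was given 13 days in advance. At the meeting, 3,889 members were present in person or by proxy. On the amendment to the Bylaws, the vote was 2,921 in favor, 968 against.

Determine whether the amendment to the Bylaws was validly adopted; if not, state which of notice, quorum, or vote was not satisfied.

Invalid — notice requirement not satisfied.

Notice: 13 days given; 14 required. Not satisfied.
Quorum: 20% of 19,434 = 3,886.80, rounded up to 3,887; 3,889 present. Satisfied.
Vote: requires three-fourths of those present (3,889); 3/4 of 3889 = 2916.75, rounded up to 2917, so 2,917 needed; 2,921 in favor. Satisfied.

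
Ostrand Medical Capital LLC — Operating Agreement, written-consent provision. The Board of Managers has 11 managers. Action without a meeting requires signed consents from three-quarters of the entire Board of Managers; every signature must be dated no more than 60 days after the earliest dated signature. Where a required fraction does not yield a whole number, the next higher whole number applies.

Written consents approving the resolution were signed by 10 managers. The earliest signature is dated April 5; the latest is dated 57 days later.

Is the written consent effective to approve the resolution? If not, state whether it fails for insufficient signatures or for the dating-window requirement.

Signatures required: three-quarters of 11 — 3/4 of 11 = 8.25, rounded up to 9, so 9 needed; 10 signed. Sufficient.
Dating window: the latest signature is 57 days after the earliest; the limit is 60 days. Within the window.

Effective — both the signature and dating-window requirements are satisfied.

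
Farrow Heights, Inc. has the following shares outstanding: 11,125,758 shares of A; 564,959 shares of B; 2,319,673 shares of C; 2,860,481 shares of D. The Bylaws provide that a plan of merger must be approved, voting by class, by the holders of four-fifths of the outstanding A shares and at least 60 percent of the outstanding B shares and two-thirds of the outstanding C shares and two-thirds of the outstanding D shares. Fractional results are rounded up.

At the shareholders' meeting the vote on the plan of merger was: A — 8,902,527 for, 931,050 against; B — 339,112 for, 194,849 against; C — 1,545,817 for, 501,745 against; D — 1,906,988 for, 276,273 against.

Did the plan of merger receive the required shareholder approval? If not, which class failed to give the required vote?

A: 4/5 of 11125758 = 8900606.40, rounded up to 8900607; 8,900,607 required, 8,902,527 in favor — approved.
B: 3/5 of 564959 = 338975.40, rounded up to 338976; 338,976 required, 339,112 in favor — approved.
C: 2/3 of 2319673 = 1546448.67, rounded up to 1546449; 1,546,449 required, 1,545,817 in favor — not approved.
D: 2/3 of 2860481 = 1906987.33, rounded up to 1906988; 1,906,988 required, 1,906,988 in favor — approved.

Not approved — the C shares did not give the required vote.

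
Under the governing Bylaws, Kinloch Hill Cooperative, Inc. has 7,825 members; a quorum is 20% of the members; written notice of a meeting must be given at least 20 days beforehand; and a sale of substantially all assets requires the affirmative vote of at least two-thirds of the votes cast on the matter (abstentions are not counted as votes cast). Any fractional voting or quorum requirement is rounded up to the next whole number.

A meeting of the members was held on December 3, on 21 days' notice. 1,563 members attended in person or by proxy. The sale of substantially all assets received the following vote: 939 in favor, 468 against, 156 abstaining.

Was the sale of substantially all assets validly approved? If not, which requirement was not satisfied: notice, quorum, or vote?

Invalid — quorum requirement not satisfied.

Notice: 21 days given; 20 required. Satisfied.
Quorum: 20% of 7,825 = 1,565; 1,563 present. Not satisfied.
Vote: requires two-thirds of the votes cast (1,563 − 156 abstaining = 1,407); 2/3 of 1407 = 938, so 938 needed; 939 in favor. Satisfied.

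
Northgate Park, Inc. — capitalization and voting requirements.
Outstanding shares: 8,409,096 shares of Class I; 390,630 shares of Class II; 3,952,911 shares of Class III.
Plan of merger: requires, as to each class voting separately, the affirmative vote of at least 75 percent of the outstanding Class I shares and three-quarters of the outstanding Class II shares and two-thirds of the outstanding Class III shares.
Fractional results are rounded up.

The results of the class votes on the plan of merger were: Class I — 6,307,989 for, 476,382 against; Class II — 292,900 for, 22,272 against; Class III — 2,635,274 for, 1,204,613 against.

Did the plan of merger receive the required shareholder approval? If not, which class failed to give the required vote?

Not approved — the Class II shares did not give the required vote.

Class I: 3/4 of 8409096 = 6306822; 6,306,822 required, 6,307,989 in favor — approved.
Class II: 3/4 of 390630 = 292972.50, rounded up to 292973; 292,973 required, 292,900 in favor — not approved.
Class III: 2/3 of 3952911 = 2635274; 2,635,274 required, 2,635,274 in favor — approved.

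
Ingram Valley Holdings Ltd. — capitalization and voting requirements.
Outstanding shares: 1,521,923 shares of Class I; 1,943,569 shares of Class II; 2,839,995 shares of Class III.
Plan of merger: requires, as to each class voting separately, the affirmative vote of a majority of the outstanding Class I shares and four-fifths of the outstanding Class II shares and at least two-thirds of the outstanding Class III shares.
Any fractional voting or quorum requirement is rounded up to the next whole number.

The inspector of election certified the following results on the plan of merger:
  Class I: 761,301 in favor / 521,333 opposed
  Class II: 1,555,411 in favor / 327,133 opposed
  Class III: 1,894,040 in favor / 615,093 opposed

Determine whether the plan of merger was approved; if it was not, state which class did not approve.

Approved — every class gave the required vote.

Class I: a majority of 1521923 is 760962; 760,962 required, 761,301 in favor — approved.
Class II: 4/5 of 1943569 = 1554855.20, rounded up to 1554856; 1,554,856 required, 1,555,411 in favor — approved.
Class III: 2/3 of 2839995 = 1893330; 1,893,330 required, 1,894,040 in favor — approved.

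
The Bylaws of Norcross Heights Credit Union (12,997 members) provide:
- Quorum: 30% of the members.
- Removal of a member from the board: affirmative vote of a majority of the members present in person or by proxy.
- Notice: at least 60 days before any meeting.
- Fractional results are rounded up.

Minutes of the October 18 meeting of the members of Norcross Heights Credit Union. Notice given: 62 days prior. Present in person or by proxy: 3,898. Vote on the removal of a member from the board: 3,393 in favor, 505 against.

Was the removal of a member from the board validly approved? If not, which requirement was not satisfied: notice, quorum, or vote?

Invalid — quorum requirement not satisfied.

Notice: 62 days given; 60 required. Satisfied.
Quorum: 30% of 12,997 = 3,899.10, rounded up to 3,900; 3,898 present. Not satisfied.
Vote: requires a majority of those present (3,898); a majority of 3898 is 1950, so 1,950 needed; 3,393 in favor. Satisfied.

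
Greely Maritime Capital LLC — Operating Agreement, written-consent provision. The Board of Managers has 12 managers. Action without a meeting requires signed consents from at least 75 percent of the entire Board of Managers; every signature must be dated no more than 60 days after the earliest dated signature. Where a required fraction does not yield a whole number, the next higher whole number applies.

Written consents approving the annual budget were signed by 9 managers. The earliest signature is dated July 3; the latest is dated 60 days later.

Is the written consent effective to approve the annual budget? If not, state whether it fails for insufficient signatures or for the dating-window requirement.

Signatures required: at least 75 percent of 12 — 3/4 of 12 = 9, so 9 needed; 9 signed. Sufficient.
Dating window: the latest signature is 60 days after the earliest; the limit is 60 days. Within the window.

Effective — both the signature and dating-window requirements are satisfied.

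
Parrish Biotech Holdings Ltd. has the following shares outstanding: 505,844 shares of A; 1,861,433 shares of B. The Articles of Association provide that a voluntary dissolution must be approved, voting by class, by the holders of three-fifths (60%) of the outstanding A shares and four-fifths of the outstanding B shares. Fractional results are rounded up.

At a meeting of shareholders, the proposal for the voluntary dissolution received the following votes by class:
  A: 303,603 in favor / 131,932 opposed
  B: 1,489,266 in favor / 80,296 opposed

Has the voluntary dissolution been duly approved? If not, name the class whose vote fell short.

Approved — every class gave the required vote.

A: 3/5 of 505844 = 303506.40, rounded up to 303507; 303,507 required, 303,603 in favor — approved.
B: 4/5 of 1861433 = 1489146.40, rounded up to 1489147; 1,489,147 required, 1,489,266 in favor — approved.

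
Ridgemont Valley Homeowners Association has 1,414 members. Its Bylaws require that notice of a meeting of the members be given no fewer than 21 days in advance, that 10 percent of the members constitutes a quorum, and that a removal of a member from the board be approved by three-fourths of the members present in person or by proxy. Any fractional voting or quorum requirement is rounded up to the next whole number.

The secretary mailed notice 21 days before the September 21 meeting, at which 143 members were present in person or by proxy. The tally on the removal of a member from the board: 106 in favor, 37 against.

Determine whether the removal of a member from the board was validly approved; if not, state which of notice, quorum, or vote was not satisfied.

Invalid — vote requirement not satisfied.

Notice: 21 days given; 21 required. Satisfied.
Quorum: 10% of 1,414 = 141.40, rounded up to 142; 143 present. Satisfied.
Vote: requires three-fourths of those present (143); 3/4 of 143 = 107.25, rounded up to 108, so 108 needed; 106 in favor. Not satisfied.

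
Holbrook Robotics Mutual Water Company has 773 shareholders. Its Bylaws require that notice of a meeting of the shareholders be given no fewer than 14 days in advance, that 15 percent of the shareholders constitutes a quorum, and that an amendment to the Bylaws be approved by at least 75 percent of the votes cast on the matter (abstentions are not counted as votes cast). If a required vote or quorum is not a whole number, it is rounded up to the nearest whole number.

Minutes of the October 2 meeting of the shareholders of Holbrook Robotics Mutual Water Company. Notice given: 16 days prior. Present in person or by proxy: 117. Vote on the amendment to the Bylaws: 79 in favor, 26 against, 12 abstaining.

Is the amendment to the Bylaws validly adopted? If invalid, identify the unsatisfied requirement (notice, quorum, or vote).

Valid — all requirements satisfied.

Notice: 16 days given; 14 required. Satisfied.
Quorum: 15% of 773 = 115.95, rounded up to 116; 117 present. Satisfied.
Vote: requires three-fourths of the votes cast (117 − 12 abstaining = 105); 3/4 of 105 = 78.75, rounded up to 79, so 79 needed; 79 in favor. Satisfied.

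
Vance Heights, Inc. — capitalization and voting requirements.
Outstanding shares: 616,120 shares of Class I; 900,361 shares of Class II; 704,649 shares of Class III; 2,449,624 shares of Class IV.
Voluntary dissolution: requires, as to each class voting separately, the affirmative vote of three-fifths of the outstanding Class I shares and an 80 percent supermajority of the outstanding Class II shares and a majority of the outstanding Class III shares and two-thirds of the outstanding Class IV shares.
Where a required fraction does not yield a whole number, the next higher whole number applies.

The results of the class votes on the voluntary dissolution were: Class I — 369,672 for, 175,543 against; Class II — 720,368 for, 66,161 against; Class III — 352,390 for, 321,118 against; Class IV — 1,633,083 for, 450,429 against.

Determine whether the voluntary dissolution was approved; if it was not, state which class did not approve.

Class I: 3/5 of 616120 = 369672; 369,672 required, 369,672 in favor — approved.
Class II: 4/5 of 900361 = 720288.80, rounded up to 720289; 720,289 required, 720,368 in favor — approved.
Class III: a majority of 704649 is 352325; 352,325 required, 352,390 in favor — approved.
Class IV: 2/3 of 2449624 = 1633082.67, rounded up to 1633083; 1,633,083 required, 1,633,083 in favor — approved.

Approved — every class gave the required vote.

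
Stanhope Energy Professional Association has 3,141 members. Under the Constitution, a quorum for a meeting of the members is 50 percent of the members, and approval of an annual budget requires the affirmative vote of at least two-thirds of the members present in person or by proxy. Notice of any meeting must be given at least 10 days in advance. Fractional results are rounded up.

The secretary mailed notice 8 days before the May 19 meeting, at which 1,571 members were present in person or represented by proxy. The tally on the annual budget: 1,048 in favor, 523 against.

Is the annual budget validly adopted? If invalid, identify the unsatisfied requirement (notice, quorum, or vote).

Invalid — notice requirement not satisfied.

Notice: 8 days given; 10 required. Not satisfied.
Quorum: 50% of 3,141 = 1,570.50, rounded up to 1,571; 1,571 present. Satisfied.
Vote: requires two-thirds of those present (1,571); 2/3 of 1571 = 1047.33, rounded up to 1048, so 1,048 needed; 1,048 in favor. Satisfied.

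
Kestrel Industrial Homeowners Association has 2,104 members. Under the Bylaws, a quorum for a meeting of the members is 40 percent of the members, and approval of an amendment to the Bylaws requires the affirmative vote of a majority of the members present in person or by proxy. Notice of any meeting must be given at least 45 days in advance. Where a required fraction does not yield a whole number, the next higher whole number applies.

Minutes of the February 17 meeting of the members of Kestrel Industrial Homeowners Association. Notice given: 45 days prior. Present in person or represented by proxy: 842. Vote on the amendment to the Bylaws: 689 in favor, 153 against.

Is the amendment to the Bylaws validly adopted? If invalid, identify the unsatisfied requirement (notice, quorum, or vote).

Notice: 45 days given; 45 required. Satisfied.
Quorum: 40% of 2,104 = 841.60, rounded up to 842; 842 present. Satisfied.
Vote: requires a majority of those present (842); a majority of 842 is 422, so 422 needed; 689 in favor. Satisfied.

Valid — all requirements satisfied.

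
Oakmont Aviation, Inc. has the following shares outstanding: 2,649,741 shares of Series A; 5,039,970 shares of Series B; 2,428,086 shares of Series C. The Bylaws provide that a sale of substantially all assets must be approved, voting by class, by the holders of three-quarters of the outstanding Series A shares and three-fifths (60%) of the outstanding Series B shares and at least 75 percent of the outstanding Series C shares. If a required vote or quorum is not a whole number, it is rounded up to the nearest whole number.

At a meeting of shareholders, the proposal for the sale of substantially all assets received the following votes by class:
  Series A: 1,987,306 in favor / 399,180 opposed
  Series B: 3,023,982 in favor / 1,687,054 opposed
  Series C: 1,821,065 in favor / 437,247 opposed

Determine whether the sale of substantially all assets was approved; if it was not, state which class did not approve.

Approved — every class gave the required vote.

Series A: 3/4 of 2649741 = 1987305.75, rounded up to 1987306; 1,987,306 required, 1,987,306 in favor — approved.
Series B: 3/5 of 5039970 = 3023982; 3,023,982 required, 3,023,982 in favor — approved.
Series C: 3/4 of 2428086 = 1821064.50, rounded up to 1821065; 1,821,065 required, 1,821,065 in favor — approved.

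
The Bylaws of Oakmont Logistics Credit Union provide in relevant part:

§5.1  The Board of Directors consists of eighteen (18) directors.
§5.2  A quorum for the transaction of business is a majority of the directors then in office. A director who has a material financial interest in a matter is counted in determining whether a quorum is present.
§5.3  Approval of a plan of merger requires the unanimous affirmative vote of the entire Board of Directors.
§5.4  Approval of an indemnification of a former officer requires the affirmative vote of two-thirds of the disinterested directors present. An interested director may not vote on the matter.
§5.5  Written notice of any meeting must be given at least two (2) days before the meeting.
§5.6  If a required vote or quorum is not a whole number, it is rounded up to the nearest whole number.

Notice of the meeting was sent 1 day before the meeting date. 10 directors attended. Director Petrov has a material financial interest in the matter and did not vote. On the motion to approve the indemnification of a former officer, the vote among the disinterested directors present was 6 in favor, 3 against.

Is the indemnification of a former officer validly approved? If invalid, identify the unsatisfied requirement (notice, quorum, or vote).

Invalid — notice requirement not satisfied.

Notice: 1 day given; 2 required (1 < 2). Not satisfied.
Quorum: 10 present (interested directors count toward quorum); quorum is 10. Satisfied.
Vote: the indemnification of a former officer requires two-thirds of the disinterested directors present (10 − 1 = 9). 2/3 of 9 = 6, so 6 affirmative votes are needed; 6 voted in favor. Satisfied.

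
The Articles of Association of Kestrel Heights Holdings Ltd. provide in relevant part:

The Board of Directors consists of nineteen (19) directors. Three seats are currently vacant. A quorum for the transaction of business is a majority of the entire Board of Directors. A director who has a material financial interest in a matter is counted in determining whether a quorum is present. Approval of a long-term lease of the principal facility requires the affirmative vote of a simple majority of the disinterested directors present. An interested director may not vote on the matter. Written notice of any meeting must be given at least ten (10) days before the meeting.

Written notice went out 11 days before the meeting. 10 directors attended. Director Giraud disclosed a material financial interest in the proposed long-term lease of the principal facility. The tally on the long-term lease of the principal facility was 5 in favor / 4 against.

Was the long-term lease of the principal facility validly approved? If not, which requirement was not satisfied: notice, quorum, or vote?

Notice: 11 days given; 10 required (11 ≥ 10). Satisfied.
Quorum: 10 present (interested directors count toward quorum); quorum is 10. Satisfied.
Vote: the long-term lease of the principal facility requires a majority of the disinterested directors present (10 − 1 = 9). A majority of 9 is 5, so 5 affirmative votes are needed; 5 voted in favor. Satisfied.

Valid — all requirements satisfied.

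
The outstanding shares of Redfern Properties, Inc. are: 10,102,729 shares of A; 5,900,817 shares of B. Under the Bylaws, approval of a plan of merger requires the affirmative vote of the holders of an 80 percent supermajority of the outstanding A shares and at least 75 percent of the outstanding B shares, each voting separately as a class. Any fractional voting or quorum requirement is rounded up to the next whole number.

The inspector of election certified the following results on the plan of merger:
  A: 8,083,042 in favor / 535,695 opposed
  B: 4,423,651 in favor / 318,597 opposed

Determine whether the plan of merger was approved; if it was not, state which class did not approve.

Not approved — the B shares did not give the required vote.

A: 4/5 of 10102729 = 8082183.20, rounded up to 8082184; 8,082,184 required, 8,083,042 in favor — approved.
B: 3/4 of 5900817 = 4425612.75, rounded up to 4425613; 4,425,613 required, 4,423,651 in favor — not approved.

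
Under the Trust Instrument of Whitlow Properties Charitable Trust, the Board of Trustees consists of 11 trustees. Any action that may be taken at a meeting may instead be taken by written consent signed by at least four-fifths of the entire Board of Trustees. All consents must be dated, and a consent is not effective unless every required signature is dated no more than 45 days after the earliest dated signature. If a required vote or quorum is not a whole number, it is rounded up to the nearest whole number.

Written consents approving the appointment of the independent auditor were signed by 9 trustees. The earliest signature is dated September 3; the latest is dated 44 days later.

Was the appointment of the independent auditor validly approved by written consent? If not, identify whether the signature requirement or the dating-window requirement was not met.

Effective — both the signature and dating-window requirements are satisfied.

Signatures required: at least four-fifths of 11 — 4/5 of 11 = 8.80, rounded up to 9, so 9 needed; 9 signed. Sufficient.
Dating window: the latest signature is 44 days after the earliest; the limit is 45 days. Within the window.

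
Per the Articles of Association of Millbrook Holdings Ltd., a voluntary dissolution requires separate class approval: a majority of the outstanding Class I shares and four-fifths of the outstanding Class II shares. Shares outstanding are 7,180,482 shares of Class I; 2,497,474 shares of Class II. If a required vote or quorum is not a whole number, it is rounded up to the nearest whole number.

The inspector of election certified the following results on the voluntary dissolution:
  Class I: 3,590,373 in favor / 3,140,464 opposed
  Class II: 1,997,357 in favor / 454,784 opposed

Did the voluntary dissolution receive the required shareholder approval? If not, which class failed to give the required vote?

Class I: a majority of 7180482 is 3590242; 3,590,242 required, 3,590,373 in favor — approved.
Class II: 4/5 of 2497474 = 1997979.20, rounded up to 1997980; 1,997,980 required, 1,997,357 in favor — not approved.

Not approved — the Class II shares did not give the required vote.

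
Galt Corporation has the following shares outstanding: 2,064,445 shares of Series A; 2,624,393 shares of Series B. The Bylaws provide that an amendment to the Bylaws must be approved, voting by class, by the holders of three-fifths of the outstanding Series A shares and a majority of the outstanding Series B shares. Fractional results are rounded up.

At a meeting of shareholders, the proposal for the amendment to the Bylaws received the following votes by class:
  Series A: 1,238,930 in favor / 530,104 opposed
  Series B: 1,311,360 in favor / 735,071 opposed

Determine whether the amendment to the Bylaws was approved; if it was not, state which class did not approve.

Series A: 3/5 of 2064445 = 1238667; 1,238,667 required, 1,238,930 in favor — approved.
Series B: a majority of 2624393 is 1312197; 1,312,197 required, 1,311,360 in favor — not approved.

Not approved — the Series B shares did not give the required vote.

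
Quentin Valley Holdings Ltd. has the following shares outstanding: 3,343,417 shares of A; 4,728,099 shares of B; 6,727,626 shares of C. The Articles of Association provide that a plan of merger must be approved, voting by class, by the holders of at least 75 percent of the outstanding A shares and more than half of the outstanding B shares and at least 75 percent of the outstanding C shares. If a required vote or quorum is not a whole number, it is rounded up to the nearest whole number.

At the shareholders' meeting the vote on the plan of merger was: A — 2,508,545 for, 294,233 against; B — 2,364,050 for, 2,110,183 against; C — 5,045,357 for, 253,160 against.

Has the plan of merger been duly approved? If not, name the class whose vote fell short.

A: 3/4 of 3343417 = 2507562.75, rounded up to 2507563; 2,507,563 required, 2,508,545 in favor — approved.
B: a majority of 4728099 is 2364050; 2,364,050 required, 2,364,050 in favor — approved.
C: 3/4 of 6727626 = 5045719.50, rounded up to 5045720; 5,045,720 required, 5,045,357 in favor — not approved.

Not approved — the C shares did not give the required vote.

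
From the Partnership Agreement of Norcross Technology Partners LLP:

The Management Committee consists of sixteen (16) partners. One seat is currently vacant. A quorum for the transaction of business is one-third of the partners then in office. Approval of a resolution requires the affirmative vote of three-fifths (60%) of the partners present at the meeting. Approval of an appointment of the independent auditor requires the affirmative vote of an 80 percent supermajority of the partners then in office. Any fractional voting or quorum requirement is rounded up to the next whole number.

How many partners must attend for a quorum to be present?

1/3 of 15 = 5.

5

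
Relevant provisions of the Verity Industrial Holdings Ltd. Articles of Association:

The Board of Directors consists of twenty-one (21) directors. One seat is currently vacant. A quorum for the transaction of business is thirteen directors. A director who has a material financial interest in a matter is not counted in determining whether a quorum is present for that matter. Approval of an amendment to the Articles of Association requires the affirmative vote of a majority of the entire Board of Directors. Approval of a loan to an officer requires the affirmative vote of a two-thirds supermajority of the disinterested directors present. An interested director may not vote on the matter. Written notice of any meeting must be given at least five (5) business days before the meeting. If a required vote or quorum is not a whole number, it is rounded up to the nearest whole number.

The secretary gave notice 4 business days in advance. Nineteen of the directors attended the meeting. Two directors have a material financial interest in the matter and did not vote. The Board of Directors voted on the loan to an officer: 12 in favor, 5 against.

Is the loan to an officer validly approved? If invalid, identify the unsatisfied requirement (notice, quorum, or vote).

Notice: 4 business days given; 5 required (4 < 5). Not satisfied.
Quorum: 19 present, but the 2 interested directors do not count, leaving 17. Quorum is 13. Satisfied.
Vote: the loan to an officer requires two-thirds of the disinterested directors present (19 − 2 = 17). 2/3 of 17 = 11.33, rounded up to 12, so 12 affirmative votes are needed; 12 voted in favor. Satisfied.

Invalid — notice requirement not satisfied.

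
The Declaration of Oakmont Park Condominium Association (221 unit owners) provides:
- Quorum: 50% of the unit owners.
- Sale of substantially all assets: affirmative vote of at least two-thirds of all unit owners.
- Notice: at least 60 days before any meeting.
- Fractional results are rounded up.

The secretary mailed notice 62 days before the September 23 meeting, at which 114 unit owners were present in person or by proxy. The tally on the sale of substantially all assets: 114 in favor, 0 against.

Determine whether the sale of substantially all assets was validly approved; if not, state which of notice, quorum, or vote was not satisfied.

Invalid — vote requirement not satisfied.

Notice: 62 days given; 60 required. Satisfied.
Quorum: 50% of 221 = 110.50, rounded up to 111; 114 present. Satisfied.
Vote: requires two-thirds of all unit owners (221); 2/3 of 221 = 147.33, rounded up to 148, so 148 needed; 114 in favor. Not satisfied.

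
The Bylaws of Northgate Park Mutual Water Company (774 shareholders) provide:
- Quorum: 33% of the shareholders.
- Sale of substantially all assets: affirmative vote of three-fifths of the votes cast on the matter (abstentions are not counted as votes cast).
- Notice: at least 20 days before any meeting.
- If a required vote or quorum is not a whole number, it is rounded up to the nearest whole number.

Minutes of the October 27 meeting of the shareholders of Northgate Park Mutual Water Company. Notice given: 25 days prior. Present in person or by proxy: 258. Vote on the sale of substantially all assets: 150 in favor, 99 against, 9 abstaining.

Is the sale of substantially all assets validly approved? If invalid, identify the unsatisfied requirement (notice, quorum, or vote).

Notice: 25 days given; 20 required. Satisfied.
Quorum: 33% of 774 = 255.42, rounded up to 256; 258 present. Satisfied.
Vote: requires three-fifths of the votes cast (258 − 9 abstaining = 249); 3/5 of 249 = 149.40, rounded up to 150, so 150 needed; 150 in favor. Satisfied.

Valid — all requirements satisfied.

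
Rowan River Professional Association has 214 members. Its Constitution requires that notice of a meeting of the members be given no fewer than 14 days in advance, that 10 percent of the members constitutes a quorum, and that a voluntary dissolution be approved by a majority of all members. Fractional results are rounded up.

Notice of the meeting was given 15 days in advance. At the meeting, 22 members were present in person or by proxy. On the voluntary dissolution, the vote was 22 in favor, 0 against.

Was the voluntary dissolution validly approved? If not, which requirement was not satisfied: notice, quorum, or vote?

Invalid — vote requirement not satisfied.

Notice: 15 days given; 14 required. Satisfied.
Quorum: 10% of 214 = 21.40, rounded up to 22; 22 present. Satisfied.
Vote: requires a majority of all members (214); a majority of 214 is 108, so 108 needed; 22 in favor. Not satisfied.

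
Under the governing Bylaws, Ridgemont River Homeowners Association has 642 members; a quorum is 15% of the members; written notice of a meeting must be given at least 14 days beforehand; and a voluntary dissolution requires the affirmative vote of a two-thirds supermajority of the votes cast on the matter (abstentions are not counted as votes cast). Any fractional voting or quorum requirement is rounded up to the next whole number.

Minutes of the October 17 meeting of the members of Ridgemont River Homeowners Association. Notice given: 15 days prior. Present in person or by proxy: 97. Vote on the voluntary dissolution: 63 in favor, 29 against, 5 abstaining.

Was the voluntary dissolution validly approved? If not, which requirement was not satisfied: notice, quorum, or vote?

Valid — all requirements satisfied.

Notice: 15 days given; 14 required. Satisfied.
Quorum: 15% of 642 = 96.30, rounded up to 97; 97 present. Satisfied.
Vote: requires two-thirds of the votes cast (97 − 5 abstaining = 92); 2/3 of 92 = 61.33, rounded up to 62, so 62 needed; 63 in favor. Satisfied.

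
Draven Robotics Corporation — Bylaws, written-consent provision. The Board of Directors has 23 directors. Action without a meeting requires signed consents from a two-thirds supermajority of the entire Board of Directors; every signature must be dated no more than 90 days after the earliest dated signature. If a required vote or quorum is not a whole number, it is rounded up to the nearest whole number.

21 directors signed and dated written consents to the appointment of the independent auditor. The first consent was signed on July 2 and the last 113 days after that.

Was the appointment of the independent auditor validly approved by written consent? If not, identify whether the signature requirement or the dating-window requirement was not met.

Signatures required: a two-thirds supermajority of 23 — 2/3 of 23 = 15.33, rounded up to 16, so 16 needed; 21 signed. Sufficient.
Dating window: the latest signature is 113 days after the earliest; the limit is 90 days. Outside the window.

Not effective — dating-window requirement not satisfied.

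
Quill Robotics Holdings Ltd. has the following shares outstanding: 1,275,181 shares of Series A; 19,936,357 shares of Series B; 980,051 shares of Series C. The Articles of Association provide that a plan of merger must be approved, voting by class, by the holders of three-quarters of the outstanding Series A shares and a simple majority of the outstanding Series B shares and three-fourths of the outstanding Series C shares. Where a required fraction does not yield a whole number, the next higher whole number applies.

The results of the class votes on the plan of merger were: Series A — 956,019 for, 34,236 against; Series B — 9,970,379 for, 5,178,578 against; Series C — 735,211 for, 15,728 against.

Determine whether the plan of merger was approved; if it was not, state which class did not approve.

Series A: 3/4 of 1275181 = 956385.75, rounded up to 956386; 956,386 required, 956,019 in favor — not approved.
Series B: a majority of 19936357 is 9968179; 9,968,179 required, 9,970,379 in favor — approved.
Series C: 3/4 of 980051 = 735038.25, rounded up to 735039; 735,039 required, 735,211 in favor — approved.

Not approved — the Series A shares did not give the required vote.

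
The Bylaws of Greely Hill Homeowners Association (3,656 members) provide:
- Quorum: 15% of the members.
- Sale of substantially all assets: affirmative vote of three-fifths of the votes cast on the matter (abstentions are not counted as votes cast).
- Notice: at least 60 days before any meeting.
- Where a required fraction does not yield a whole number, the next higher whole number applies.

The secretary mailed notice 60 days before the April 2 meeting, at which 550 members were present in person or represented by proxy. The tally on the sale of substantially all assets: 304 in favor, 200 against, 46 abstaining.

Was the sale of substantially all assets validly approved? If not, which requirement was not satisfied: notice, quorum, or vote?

Notice: 60 days given; 60 required. Satisfied.
Quorum: 15% of 3,656 = 548.40, rounded up to 549; 550 present. Satisfied.
Vote: requires three-fifths of the votes cast (550 − 46 abstaining = 504); 3/5 of 504 = 302.40, rounded up to 303, so 303 needed; 304 in favor. Satisfied.

Valid — all requirements satisfied.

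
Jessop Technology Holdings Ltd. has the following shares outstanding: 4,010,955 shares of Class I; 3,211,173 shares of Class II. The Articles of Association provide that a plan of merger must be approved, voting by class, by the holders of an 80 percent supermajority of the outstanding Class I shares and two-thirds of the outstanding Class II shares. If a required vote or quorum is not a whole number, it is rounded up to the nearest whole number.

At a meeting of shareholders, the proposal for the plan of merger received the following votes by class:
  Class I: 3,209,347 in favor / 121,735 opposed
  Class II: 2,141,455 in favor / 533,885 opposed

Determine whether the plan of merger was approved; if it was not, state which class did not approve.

Approved — every class gave the required vote.

Class I: 4/5 of 4010955 = 3208764; 3,208,764 required, 3,209,347 in favor — approved.
Class II: 2/3 of 3211173 = 2140782; 2,140,782 required, 2,141,455 in favor — approved.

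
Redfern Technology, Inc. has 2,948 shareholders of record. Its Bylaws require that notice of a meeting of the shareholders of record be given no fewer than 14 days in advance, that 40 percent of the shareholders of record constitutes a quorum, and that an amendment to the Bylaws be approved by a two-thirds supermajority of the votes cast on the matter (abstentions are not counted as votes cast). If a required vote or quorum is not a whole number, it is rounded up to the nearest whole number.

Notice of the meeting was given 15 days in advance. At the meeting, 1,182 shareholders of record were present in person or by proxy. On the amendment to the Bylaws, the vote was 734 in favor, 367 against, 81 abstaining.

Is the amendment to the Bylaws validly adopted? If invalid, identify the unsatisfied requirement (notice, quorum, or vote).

Valid — all requirements satisfied.

Notice: 15 days given; 14 required. Satisfied.
Quorum: 40% of 2,948 = 1,179.20, rounded up to 1,180; 1,182 present. Satisfied.
Vote: requires two-thirds of the votes cast (1,182 − 81 abstaining = 1,101); 2/3 of 1101 = 734, so 734 needed; 734 in favor. Satisfied.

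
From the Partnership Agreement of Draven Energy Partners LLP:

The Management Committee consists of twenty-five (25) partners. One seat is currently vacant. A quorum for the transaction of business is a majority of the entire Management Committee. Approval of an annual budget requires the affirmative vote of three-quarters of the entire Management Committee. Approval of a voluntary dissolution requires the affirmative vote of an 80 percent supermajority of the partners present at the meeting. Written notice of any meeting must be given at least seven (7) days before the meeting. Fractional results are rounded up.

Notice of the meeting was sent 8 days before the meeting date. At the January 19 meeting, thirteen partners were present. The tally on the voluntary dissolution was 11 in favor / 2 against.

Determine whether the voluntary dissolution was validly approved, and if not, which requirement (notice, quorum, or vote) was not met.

Notice: 8 days given; 7 required (8 ≥ 7). Satisfied.
Quorum: 13 present; quorum is 13. Satisfied.
Vote: the voluntary dissolution requires four-fifths of the partners present (13). 4/5 of 13 = 10.40, rounded up to 11, so 11 affirmative votes are needed; 11 voted in favor. Satisfied.

Valid — all requirements satisfied.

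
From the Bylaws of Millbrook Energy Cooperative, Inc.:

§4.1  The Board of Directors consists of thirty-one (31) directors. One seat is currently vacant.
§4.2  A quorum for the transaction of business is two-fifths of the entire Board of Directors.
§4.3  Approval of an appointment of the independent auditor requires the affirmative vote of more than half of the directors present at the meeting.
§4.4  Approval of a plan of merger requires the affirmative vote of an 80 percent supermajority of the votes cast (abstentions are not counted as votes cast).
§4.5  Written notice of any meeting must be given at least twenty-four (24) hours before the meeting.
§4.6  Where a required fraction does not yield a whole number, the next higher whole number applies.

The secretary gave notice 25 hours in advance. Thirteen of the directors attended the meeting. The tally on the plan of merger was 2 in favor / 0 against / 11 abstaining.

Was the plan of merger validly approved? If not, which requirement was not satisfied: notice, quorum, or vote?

Valid — all requirements satisfied.

Notice: 25 hours given; 24 required (25 ≥ 24). Satisfied.
Quorum: 13 present; quorum is 13. Satisfied.
Vote: the plan of merger requires four-fifths of the votes cast (13 present − 11 abstaining = 2). 4/5 of 2 = 1.60, rounded up to 2, so 2 affirmative votes are needed; 2 voted in favor. Satisfied.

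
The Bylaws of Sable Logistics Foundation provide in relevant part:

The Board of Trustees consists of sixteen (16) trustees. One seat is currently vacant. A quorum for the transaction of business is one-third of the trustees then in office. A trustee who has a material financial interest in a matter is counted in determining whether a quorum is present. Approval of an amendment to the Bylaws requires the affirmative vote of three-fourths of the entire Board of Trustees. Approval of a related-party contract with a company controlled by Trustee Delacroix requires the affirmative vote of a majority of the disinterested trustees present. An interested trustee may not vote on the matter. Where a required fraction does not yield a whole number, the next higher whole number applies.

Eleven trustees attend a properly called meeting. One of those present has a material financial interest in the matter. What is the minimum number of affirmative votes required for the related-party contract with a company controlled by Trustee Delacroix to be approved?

The related-party contract with a company controlled by Trustee Delacroix requires a majority of the disinterested trustees present (11 − 1 = 10).
A majority of 10 is 6.

6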